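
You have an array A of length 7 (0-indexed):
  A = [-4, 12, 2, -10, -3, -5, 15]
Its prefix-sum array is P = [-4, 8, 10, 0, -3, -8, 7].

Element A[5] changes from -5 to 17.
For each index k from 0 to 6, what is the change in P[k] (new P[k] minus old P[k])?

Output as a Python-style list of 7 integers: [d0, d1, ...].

Answer: [0, 0, 0, 0, 0, 22, 22]

Derivation:
Element change: A[5] -5 -> 17, delta = 22
For k < 5: P[k] unchanged, delta_P[k] = 0
For k >= 5: P[k] shifts by exactly 22
Delta array: [0, 0, 0, 0, 0, 22, 22]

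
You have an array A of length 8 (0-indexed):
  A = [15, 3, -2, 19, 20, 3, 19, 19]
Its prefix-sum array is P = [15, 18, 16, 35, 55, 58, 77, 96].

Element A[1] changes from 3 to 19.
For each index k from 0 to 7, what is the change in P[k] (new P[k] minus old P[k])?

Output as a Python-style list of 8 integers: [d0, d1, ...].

Element change: A[1] 3 -> 19, delta = 16
For k < 1: P[k] unchanged, delta_P[k] = 0
For k >= 1: P[k] shifts by exactly 16
Delta array: [0, 16, 16, 16, 16, 16, 16, 16]

Answer: [0, 16, 16, 16, 16, 16, 16, 16]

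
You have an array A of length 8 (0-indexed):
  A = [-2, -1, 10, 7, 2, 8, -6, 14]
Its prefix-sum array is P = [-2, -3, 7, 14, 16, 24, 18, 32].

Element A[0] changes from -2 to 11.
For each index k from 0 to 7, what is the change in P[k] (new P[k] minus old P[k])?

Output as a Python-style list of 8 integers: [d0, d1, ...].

Element change: A[0] -2 -> 11, delta = 13
For k < 0: P[k] unchanged, delta_P[k] = 0
For k >= 0: P[k] shifts by exactly 13
Delta array: [13, 13, 13, 13, 13, 13, 13, 13]

Answer: [13, 13, 13, 13, 13, 13, 13, 13]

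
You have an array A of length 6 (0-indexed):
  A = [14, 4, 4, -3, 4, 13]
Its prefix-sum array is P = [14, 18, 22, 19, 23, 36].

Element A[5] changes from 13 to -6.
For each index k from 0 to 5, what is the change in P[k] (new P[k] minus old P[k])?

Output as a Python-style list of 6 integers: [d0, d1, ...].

Answer: [0, 0, 0, 0, 0, -19]

Derivation:
Element change: A[5] 13 -> -6, delta = -19
For k < 5: P[k] unchanged, delta_P[k] = 0
For k >= 5: P[k] shifts by exactly -19
Delta array: [0, 0, 0, 0, 0, -19]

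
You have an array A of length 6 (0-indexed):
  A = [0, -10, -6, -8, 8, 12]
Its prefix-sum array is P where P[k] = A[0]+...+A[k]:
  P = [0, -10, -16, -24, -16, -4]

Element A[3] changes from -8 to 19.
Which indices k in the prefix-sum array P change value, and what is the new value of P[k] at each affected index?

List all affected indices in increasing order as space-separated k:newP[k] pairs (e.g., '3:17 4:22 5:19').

Answer: 3:3 4:11 5:23

Derivation:
P[k] = A[0] + ... + A[k]
P[k] includes A[3] iff k >= 3
Affected indices: 3, 4, ..., 5; delta = 27
  P[3]: -24 + 27 = 3
  P[4]: -16 + 27 = 11
  P[5]: -4 + 27 = 23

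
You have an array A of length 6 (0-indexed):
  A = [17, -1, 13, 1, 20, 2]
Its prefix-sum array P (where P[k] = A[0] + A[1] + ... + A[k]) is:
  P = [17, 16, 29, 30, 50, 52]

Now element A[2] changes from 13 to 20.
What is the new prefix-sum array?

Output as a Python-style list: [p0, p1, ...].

Change: A[2] 13 -> 20, delta = 7
P[k] for k < 2: unchanged (A[2] not included)
P[k] for k >= 2: shift by delta = 7
  P[0] = 17 + 0 = 17
  P[1] = 16 + 0 = 16
  P[2] = 29 + 7 = 36
  P[3] = 30 + 7 = 37
  P[4] = 50 + 7 = 57
  P[5] = 52 + 7 = 59

Answer: [17, 16, 36, 37, 57, 59]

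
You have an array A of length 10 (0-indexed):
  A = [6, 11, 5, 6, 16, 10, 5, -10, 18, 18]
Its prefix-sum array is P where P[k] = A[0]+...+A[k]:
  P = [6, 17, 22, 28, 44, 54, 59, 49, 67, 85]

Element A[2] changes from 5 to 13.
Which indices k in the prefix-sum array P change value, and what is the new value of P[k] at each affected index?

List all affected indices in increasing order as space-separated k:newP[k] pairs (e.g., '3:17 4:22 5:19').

Answer: 2:30 3:36 4:52 5:62 6:67 7:57 8:75 9:93

Derivation:
P[k] = A[0] + ... + A[k]
P[k] includes A[2] iff k >= 2
Affected indices: 2, 3, ..., 9; delta = 8
  P[2]: 22 + 8 = 30
  P[3]: 28 + 8 = 36
  P[4]: 44 + 8 = 52
  P[5]: 54 + 8 = 62
  P[6]: 59 + 8 = 67
  P[7]: 49 + 8 = 57
  P[8]: 67 + 8 = 75
  P[9]: 85 + 8 = 93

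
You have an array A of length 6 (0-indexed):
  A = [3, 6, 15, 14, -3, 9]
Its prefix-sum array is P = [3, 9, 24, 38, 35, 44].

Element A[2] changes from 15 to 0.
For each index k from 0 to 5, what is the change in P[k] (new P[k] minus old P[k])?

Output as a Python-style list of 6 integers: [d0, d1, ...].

Answer: [0, 0, -15, -15, -15, -15]

Derivation:
Element change: A[2] 15 -> 0, delta = -15
For k < 2: P[k] unchanged, delta_P[k] = 0
For k >= 2: P[k] shifts by exactly -15
Delta array: [0, 0, -15, -15, -15, -15]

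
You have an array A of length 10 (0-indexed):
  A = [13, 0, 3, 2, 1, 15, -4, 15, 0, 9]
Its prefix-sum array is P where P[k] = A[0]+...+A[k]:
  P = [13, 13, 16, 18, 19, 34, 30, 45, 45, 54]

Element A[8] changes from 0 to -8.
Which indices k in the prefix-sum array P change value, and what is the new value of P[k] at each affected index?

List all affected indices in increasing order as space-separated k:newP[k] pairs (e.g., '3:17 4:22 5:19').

P[k] = A[0] + ... + A[k]
P[k] includes A[8] iff k >= 8
Affected indices: 8, 9, ..., 9; delta = -8
  P[8]: 45 + -8 = 37
  P[9]: 54 + -8 = 46

Answer: 8:37 9:46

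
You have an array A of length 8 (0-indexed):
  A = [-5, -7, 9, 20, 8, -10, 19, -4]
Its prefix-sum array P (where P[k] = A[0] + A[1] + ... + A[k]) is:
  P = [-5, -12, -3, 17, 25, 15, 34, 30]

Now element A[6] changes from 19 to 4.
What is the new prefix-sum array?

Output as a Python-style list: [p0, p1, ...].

Change: A[6] 19 -> 4, delta = -15
P[k] for k < 6: unchanged (A[6] not included)
P[k] for k >= 6: shift by delta = -15
  P[0] = -5 + 0 = -5
  P[1] = -12 + 0 = -12
  P[2] = -3 + 0 = -3
  P[3] = 17 + 0 = 17
  P[4] = 25 + 0 = 25
  P[5] = 15 + 0 = 15
  P[6] = 34 + -15 = 19
  P[7] = 30 + -15 = 15

Answer: [-5, -12, -3, 17, 25, 15, 19, 15]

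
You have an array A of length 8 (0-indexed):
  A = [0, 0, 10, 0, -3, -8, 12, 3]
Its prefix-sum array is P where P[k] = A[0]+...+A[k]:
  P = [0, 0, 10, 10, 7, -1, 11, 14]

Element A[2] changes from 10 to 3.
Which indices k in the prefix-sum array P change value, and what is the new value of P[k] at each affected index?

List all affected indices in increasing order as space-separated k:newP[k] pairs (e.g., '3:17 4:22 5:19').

Answer: 2:3 3:3 4:0 5:-8 6:4 7:7

Derivation:
P[k] = A[0] + ... + A[k]
P[k] includes A[2] iff k >= 2
Affected indices: 2, 3, ..., 7; delta = -7
  P[2]: 10 + -7 = 3
  P[3]: 10 + -7 = 3
  P[4]: 7 + -7 = 0
  P[5]: -1 + -7 = -8
  P[6]: 11 + -7 = 4
  P[7]: 14 + -7 = 7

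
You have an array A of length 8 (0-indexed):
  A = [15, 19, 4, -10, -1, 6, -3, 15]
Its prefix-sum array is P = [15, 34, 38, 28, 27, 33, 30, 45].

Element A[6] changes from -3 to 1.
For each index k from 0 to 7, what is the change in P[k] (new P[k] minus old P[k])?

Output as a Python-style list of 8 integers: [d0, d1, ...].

Element change: A[6] -3 -> 1, delta = 4
For k < 6: P[k] unchanged, delta_P[k] = 0
For k >= 6: P[k] shifts by exactly 4
Delta array: [0, 0, 0, 0, 0, 0, 4, 4]

Answer: [0, 0, 0, 0, 0, 0, 4, 4]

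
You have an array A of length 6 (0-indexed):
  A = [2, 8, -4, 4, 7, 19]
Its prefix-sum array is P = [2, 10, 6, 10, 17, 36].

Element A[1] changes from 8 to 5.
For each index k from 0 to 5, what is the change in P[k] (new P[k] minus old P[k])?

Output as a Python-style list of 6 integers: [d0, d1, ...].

Answer: [0, -3, -3, -3, -3, -3]

Derivation:
Element change: A[1] 8 -> 5, delta = -3
For k < 1: P[k] unchanged, delta_P[k] = 0
For k >= 1: P[k] shifts by exactly -3
Delta array: [0, -3, -3, -3, -3, -3]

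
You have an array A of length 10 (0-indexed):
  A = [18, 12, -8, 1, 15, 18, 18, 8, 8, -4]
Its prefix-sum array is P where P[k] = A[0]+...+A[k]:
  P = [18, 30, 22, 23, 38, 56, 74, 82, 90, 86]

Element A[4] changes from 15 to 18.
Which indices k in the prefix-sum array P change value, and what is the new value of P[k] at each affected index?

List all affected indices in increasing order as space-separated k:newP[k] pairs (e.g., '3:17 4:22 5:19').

P[k] = A[0] + ... + A[k]
P[k] includes A[4] iff k >= 4
Affected indices: 4, 5, ..., 9; delta = 3
  P[4]: 38 + 3 = 41
  P[5]: 56 + 3 = 59
  P[6]: 74 + 3 = 77
  P[7]: 82 + 3 = 85
  P[8]: 90 + 3 = 93
  P[9]: 86 + 3 = 89

Answer: 4:41 5:59 6:77 7:85 8:93 9:89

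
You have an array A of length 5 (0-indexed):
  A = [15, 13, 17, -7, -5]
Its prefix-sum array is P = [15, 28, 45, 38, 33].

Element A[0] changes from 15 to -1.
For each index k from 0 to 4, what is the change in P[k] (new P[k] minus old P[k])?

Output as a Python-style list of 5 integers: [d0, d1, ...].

Answer: [-16, -16, -16, -16, -16]

Derivation:
Element change: A[0] 15 -> -1, delta = -16
For k < 0: P[k] unchanged, delta_P[k] = 0
For k >= 0: P[k] shifts by exactly -16
Delta array: [-16, -16, -16, -16, -16]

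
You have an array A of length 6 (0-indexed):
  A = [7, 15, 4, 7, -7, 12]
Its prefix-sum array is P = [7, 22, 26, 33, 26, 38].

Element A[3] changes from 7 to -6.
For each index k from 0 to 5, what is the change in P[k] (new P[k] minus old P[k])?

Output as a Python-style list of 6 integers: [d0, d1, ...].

Answer: [0, 0, 0, -13, -13, -13]

Derivation:
Element change: A[3] 7 -> -6, delta = -13
For k < 3: P[k] unchanged, delta_P[k] = 0
For k >= 3: P[k] shifts by exactly -13
Delta array: [0, 0, 0, -13, -13, -13]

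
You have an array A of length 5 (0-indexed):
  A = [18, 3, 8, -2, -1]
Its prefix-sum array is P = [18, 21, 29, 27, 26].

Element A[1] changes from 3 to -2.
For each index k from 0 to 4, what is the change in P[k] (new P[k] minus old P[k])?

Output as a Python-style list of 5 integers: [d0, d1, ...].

Answer: [0, -5, -5, -5, -5]

Derivation:
Element change: A[1] 3 -> -2, delta = -5
For k < 1: P[k] unchanged, delta_P[k] = 0
For k >= 1: P[k] shifts by exactly -5
Delta array: [0, -5, -5, -5, -5]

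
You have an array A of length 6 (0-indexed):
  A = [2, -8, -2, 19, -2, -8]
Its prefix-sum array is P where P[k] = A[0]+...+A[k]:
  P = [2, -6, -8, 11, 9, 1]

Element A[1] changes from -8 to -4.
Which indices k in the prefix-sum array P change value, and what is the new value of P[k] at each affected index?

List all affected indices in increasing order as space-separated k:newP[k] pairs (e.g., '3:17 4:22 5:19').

P[k] = A[0] + ... + A[k]
P[k] includes A[1] iff k >= 1
Affected indices: 1, 2, ..., 5; delta = 4
  P[1]: -6 + 4 = -2
  P[2]: -8 + 4 = -4
  P[3]: 11 + 4 = 15
  P[4]: 9 + 4 = 13
  P[5]: 1 + 4 = 5

Answer: 1:-2 2:-4 3:15 4:13 5:5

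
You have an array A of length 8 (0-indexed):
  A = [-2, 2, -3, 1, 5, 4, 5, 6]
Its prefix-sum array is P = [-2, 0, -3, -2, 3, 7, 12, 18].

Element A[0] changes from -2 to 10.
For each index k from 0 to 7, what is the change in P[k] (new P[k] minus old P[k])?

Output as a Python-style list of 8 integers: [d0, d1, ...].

Element change: A[0] -2 -> 10, delta = 12
For k < 0: P[k] unchanged, delta_P[k] = 0
For k >= 0: P[k] shifts by exactly 12
Delta array: [12, 12, 12, 12, 12, 12, 12, 12]

Answer: [12, 12, 12, 12, 12, 12, 12, 12]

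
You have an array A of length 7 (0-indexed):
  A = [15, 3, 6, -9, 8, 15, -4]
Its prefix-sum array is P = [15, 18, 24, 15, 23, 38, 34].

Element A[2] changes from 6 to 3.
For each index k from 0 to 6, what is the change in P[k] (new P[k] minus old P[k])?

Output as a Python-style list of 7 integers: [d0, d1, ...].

Element change: A[2] 6 -> 3, delta = -3
For k < 2: P[k] unchanged, delta_P[k] = 0
For k >= 2: P[k] shifts by exactly -3
Delta array: [0, 0, -3, -3, -3, -3, -3]

Answer: [0, 0, -3, -3, -3, -3, -3]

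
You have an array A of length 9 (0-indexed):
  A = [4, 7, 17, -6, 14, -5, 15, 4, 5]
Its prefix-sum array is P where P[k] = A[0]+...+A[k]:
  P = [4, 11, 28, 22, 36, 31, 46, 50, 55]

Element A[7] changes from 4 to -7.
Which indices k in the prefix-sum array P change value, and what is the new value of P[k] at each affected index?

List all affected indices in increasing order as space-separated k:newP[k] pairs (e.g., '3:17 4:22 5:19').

Answer: 7:39 8:44

Derivation:
P[k] = A[0] + ... + A[k]
P[k] includes A[7] iff k >= 7
Affected indices: 7, 8, ..., 8; delta = -11
  P[7]: 50 + -11 = 39
  P[8]: 55 + -11 = 44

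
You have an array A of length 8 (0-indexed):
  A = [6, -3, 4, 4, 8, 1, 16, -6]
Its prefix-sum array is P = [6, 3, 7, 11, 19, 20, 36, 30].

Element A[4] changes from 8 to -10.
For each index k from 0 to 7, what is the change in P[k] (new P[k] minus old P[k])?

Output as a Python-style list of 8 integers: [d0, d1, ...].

Element change: A[4] 8 -> -10, delta = -18
For k < 4: P[k] unchanged, delta_P[k] = 0
For k >= 4: P[k] shifts by exactly -18
Delta array: [0, 0, 0, 0, -18, -18, -18, -18]

Answer: [0, 0, 0, 0, -18, -18, -18, -18]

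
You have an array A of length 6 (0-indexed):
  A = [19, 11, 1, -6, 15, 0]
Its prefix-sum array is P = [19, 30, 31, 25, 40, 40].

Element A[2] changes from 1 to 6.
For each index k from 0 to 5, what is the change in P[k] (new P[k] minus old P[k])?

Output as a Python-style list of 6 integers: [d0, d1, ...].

Answer: [0, 0, 5, 5, 5, 5]

Derivation:
Element change: A[2] 1 -> 6, delta = 5
For k < 2: P[k] unchanged, delta_P[k] = 0
For k >= 2: P[k] shifts by exactly 5
Delta array: [0, 0, 5, 5, 5, 5]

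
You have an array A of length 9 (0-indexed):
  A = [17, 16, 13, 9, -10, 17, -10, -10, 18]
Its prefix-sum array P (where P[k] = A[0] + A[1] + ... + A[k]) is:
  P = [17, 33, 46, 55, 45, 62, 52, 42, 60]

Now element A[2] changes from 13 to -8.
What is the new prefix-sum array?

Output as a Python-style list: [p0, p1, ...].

Change: A[2] 13 -> -8, delta = -21
P[k] for k < 2: unchanged (A[2] not included)
P[k] for k >= 2: shift by delta = -21
  P[0] = 17 + 0 = 17
  P[1] = 33 + 0 = 33
  P[2] = 46 + -21 = 25
  P[3] = 55 + -21 = 34
  P[4] = 45 + -21 = 24
  P[5] = 62 + -21 = 41
  P[6] = 52 + -21 = 31
  P[7] = 42 + -21 = 21
  P[8] = 60 + -21 = 39

Answer: [17, 33, 25, 34, 24, 41, 31, 21, 39]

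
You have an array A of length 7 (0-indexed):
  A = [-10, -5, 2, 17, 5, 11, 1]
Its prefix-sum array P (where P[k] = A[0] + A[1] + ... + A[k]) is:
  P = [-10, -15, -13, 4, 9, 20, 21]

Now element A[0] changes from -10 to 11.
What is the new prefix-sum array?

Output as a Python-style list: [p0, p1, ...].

Answer: [11, 6, 8, 25, 30, 41, 42]

Derivation:
Change: A[0] -10 -> 11, delta = 21
P[k] for k < 0: unchanged (A[0] not included)
P[k] for k >= 0: shift by delta = 21
  P[0] = -10 + 21 = 11
  P[1] = -15 + 21 = 6
  P[2] = -13 + 21 = 8
  P[3] = 4 + 21 = 25
  P[4] = 9 + 21 = 30
  P[5] = 20 + 21 = 41
  P[6] = 21 + 21 = 42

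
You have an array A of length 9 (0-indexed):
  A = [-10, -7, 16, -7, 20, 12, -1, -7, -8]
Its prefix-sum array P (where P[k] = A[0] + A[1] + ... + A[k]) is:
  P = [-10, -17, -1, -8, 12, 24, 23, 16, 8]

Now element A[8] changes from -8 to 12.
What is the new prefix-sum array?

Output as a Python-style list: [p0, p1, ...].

Answer: [-10, -17, -1, -8, 12, 24, 23, 16, 28]

Derivation:
Change: A[8] -8 -> 12, delta = 20
P[k] for k < 8: unchanged (A[8] not included)
P[k] for k >= 8: shift by delta = 20
  P[0] = -10 + 0 = -10
  P[1] = -17 + 0 = -17
  P[2] = -1 + 0 = -1
  P[3] = -8 + 0 = -8
  P[4] = 12 + 0 = 12
  P[5] = 24 + 0 = 24
  P[6] = 23 + 0 = 23
  P[7] = 16 + 0 = 16
  P[8] = 8 + 20 = 28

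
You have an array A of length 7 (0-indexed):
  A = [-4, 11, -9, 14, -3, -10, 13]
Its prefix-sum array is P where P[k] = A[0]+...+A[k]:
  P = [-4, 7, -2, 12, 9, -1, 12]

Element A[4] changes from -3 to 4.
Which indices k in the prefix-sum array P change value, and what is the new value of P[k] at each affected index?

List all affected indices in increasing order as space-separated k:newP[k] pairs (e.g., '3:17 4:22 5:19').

P[k] = A[0] + ... + A[k]
P[k] includes A[4] iff k >= 4
Affected indices: 4, 5, ..., 6; delta = 7
  P[4]: 9 + 7 = 16
  P[5]: -1 + 7 = 6
  P[6]: 12 + 7 = 19

Answer: 4:16 5:6 6:19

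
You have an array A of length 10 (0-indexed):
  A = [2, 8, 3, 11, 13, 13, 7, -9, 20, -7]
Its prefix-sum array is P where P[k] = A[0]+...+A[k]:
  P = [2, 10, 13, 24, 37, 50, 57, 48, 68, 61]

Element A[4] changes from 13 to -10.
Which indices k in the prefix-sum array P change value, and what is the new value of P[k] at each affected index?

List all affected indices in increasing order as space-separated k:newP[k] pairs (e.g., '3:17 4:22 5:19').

Answer: 4:14 5:27 6:34 7:25 8:45 9:38

Derivation:
P[k] = A[0] + ... + A[k]
P[k] includes A[4] iff k >= 4
Affected indices: 4, 5, ..., 9; delta = -23
  P[4]: 37 + -23 = 14
  P[5]: 50 + -23 = 27
  P[6]: 57 + -23 = 34
  P[7]: 48 + -23 = 25
  P[8]: 68 + -23 = 45
  P[9]: 61 + -23 = 38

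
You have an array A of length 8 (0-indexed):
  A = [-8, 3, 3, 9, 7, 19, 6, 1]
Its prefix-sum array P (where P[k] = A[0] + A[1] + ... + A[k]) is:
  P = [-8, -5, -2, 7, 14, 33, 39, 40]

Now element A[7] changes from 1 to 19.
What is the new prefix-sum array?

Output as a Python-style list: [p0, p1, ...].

Answer: [-8, -5, -2, 7, 14, 33, 39, 58]

Derivation:
Change: A[7] 1 -> 19, delta = 18
P[k] for k < 7: unchanged (A[7] not included)
P[k] for k >= 7: shift by delta = 18
  P[0] = -8 + 0 = -8
  P[1] = -5 + 0 = -5
  P[2] = -2 + 0 = -2
  P[3] = 7 + 0 = 7
  P[4] = 14 + 0 = 14
  P[5] = 33 + 0 = 33
  P[6] = 39 + 0 = 39
  P[7] = 40 + 18 = 58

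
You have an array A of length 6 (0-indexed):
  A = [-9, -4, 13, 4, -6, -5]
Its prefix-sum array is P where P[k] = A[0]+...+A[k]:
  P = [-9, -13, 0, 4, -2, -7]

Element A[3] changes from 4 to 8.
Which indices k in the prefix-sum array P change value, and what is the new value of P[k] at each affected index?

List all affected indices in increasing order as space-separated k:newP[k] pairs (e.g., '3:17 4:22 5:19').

P[k] = A[0] + ... + A[k]
P[k] includes A[3] iff k >= 3
Affected indices: 3, 4, ..., 5; delta = 4
  P[3]: 4 + 4 = 8
  P[4]: -2 + 4 = 2
  P[5]: -7 + 4 = -3

Answer: 3:8 4:2 5:-3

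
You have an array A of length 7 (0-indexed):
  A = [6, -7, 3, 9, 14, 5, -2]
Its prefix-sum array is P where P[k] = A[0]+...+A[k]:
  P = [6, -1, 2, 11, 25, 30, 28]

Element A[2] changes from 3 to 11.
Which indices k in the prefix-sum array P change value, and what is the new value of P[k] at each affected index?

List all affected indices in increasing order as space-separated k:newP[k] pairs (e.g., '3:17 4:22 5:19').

P[k] = A[0] + ... + A[k]
P[k] includes A[2] iff k >= 2
Affected indices: 2, 3, ..., 6; delta = 8
  P[2]: 2 + 8 = 10
  P[3]: 11 + 8 = 19
  P[4]: 25 + 8 = 33
  P[5]: 30 + 8 = 38
  P[6]: 28 + 8 = 36

Answer: 2:10 3:19 4:33 5:38 6:36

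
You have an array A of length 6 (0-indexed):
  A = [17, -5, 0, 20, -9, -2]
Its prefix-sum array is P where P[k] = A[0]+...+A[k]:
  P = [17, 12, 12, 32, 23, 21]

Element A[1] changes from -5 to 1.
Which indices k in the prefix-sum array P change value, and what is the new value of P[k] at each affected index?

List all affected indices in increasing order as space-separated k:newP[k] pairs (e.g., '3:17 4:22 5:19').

P[k] = A[0] + ... + A[k]
P[k] includes A[1] iff k >= 1
Affected indices: 1, 2, ..., 5; delta = 6
  P[1]: 12 + 6 = 18
  P[2]: 12 + 6 = 18
  P[3]: 32 + 6 = 38
  P[4]: 23 + 6 = 29
  P[5]: 21 + 6 = 27

Answer: 1:18 2:18 3:38 4:29 5:27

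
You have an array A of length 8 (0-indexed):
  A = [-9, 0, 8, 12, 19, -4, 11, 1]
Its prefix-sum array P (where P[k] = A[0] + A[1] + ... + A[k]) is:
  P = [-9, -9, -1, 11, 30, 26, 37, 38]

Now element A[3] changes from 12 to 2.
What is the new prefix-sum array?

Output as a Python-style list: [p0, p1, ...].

Answer: [-9, -9, -1, 1, 20, 16, 27, 28]

Derivation:
Change: A[3] 12 -> 2, delta = -10
P[k] for k < 3: unchanged (A[3] not included)
P[k] for k >= 3: shift by delta = -10
  P[0] = -9 + 0 = -9
  P[1] = -9 + 0 = -9
  P[2] = -1 + 0 = -1
  P[3] = 11 + -10 = 1
  P[4] = 30 + -10 = 20
  P[5] = 26 + -10 = 16
  P[6] = 37 + -10 = 27
  P[7] = 38 + -10 = 28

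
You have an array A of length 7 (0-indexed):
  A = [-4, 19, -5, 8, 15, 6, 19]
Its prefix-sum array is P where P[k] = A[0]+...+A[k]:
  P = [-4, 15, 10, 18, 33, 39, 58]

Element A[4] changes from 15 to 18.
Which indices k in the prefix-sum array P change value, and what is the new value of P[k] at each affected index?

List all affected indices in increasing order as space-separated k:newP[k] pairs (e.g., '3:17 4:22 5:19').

P[k] = A[0] + ... + A[k]
P[k] includes A[4] iff k >= 4
Affected indices: 4, 5, ..., 6; delta = 3
  P[4]: 33 + 3 = 36
  P[5]: 39 + 3 = 42
  P[6]: 58 + 3 = 61

Answer: 4:36 5:42 6:61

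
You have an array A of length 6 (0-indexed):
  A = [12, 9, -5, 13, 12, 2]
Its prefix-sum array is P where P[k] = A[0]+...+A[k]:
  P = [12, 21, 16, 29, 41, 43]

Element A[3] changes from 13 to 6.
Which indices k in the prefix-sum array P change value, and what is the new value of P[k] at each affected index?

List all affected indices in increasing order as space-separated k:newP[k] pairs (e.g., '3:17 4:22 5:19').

Answer: 3:22 4:34 5:36

Derivation:
P[k] = A[0] + ... + A[k]
P[k] includes A[3] iff k >= 3
Affected indices: 3, 4, ..., 5; delta = -7
  P[3]: 29 + -7 = 22
  P[4]: 41 + -7 = 34
  P[5]: 43 + -7 = 36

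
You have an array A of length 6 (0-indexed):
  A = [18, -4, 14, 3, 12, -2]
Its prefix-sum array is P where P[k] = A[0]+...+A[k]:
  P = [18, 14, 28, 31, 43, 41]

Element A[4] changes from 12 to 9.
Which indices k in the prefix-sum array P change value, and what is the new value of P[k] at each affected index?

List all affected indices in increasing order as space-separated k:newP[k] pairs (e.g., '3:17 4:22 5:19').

Answer: 4:40 5:38

Derivation:
P[k] = A[0] + ... + A[k]
P[k] includes A[4] iff k >= 4
Affected indices: 4, 5, ..., 5; delta = -3
  P[4]: 43 + -3 = 40
  P[5]: 41 + -3 = 38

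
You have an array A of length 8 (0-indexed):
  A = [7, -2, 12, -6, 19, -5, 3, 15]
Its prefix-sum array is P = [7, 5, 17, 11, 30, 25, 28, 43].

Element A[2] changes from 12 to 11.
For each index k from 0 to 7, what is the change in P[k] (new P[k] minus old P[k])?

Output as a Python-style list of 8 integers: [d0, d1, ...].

Element change: A[2] 12 -> 11, delta = -1
For k < 2: P[k] unchanged, delta_P[k] = 0
For k >= 2: P[k] shifts by exactly -1
Delta array: [0, 0, -1, -1, -1, -1, -1, -1]

Answer: [0, 0, -1, -1, -1, -1, -1, -1]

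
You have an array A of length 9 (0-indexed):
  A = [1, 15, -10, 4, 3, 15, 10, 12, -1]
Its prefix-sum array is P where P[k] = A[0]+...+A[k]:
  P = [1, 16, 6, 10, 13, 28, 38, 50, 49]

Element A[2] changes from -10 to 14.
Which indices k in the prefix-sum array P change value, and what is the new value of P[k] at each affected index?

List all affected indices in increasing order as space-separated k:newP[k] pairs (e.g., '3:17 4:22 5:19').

P[k] = A[0] + ... + A[k]
P[k] includes A[2] iff k >= 2
Affected indices: 2, 3, ..., 8; delta = 24
  P[2]: 6 + 24 = 30
  P[3]: 10 + 24 = 34
  P[4]: 13 + 24 = 37
  P[5]: 28 + 24 = 52
  P[6]: 38 + 24 = 62
  P[7]: 50 + 24 = 74
  P[8]: 49 + 24 = 73

Answer: 2:30 3:34 4:37 5:52 6:62 7:74 8:73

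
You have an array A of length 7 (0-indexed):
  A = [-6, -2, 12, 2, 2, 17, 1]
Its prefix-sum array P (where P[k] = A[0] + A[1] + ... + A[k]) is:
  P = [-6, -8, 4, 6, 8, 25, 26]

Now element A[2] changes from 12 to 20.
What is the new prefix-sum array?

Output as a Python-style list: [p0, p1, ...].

Change: A[2] 12 -> 20, delta = 8
P[k] for k < 2: unchanged (A[2] not included)
P[k] for k >= 2: shift by delta = 8
  P[0] = -6 + 0 = -6
  P[1] = -8 + 0 = -8
  P[2] = 4 + 8 = 12
  P[3] = 6 + 8 = 14
  P[4] = 8 + 8 = 16
  P[5] = 25 + 8 = 33
  P[6] = 26 + 8 = 34

Answer: [-6, -8, 12, 14, 16, 33, 34]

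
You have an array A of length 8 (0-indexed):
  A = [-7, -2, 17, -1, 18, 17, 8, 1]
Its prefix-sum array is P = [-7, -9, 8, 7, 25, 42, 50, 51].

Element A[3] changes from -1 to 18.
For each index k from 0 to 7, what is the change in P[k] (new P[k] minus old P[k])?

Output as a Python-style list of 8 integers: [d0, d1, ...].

Element change: A[3] -1 -> 18, delta = 19
For k < 3: P[k] unchanged, delta_P[k] = 0
For k >= 3: P[k] shifts by exactly 19
Delta array: [0, 0, 0, 19, 19, 19, 19, 19]

Answer: [0, 0, 0, 19, 19, 19, 19, 19]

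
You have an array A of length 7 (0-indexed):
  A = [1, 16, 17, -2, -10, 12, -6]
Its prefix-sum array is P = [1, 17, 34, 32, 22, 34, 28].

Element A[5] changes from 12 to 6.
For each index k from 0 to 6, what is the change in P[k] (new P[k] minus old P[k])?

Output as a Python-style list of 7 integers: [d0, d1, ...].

Element change: A[5] 12 -> 6, delta = -6
For k < 5: P[k] unchanged, delta_P[k] = 0
For k >= 5: P[k] shifts by exactly -6
Delta array: [0, 0, 0, 0, 0, -6, -6]

Answer: [0, 0, 0, 0, 0, -6, -6]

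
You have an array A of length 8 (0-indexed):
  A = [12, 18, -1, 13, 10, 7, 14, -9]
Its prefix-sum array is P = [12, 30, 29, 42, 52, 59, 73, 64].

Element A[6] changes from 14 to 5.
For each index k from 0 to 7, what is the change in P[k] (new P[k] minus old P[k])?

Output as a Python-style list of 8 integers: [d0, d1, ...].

Answer: [0, 0, 0, 0, 0, 0, -9, -9]

Derivation:
Element change: A[6] 14 -> 5, delta = -9
For k < 6: P[k] unchanged, delta_P[k] = 0
For k >= 6: P[k] shifts by exactly -9
Delta array: [0, 0, 0, 0, 0, 0, -9, -9]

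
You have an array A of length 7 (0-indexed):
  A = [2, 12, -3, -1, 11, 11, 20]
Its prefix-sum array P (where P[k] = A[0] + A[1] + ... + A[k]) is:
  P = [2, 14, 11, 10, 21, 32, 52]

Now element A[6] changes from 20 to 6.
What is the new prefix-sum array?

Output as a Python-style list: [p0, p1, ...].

Answer: [2, 14, 11, 10, 21, 32, 38]

Derivation:
Change: A[6] 20 -> 6, delta = -14
P[k] for k < 6: unchanged (A[6] not included)
P[k] for k >= 6: shift by delta = -14
  P[0] = 2 + 0 = 2
  P[1] = 14 + 0 = 14
  P[2] = 11 + 0 = 11
  P[3] = 10 + 0 = 10
  P[4] = 21 + 0 = 21
  P[5] = 32 + 0 = 32
  P[6] = 52 + -14 = 38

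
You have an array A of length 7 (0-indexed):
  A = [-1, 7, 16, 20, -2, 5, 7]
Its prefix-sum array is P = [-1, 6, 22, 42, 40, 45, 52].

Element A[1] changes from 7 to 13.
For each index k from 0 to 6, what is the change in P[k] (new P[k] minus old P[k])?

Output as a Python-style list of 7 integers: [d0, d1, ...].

Element change: A[1] 7 -> 13, delta = 6
For k < 1: P[k] unchanged, delta_P[k] = 0
For k >= 1: P[k] shifts by exactly 6
Delta array: [0, 6, 6, 6, 6, 6, 6]

Answer: [0, 6, 6, 6, 6, 6, 6]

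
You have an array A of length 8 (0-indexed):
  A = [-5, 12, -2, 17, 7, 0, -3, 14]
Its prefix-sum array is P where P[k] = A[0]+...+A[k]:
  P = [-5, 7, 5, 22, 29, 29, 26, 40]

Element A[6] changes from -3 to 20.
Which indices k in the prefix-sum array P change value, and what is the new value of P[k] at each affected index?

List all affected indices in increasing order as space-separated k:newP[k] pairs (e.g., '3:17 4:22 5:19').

Answer: 6:49 7:63

Derivation:
P[k] = A[0] + ... + A[k]
P[k] includes A[6] iff k >= 6
Affected indices: 6, 7, ..., 7; delta = 23
  P[6]: 26 + 23 = 49
  P[7]: 40 + 23 = 63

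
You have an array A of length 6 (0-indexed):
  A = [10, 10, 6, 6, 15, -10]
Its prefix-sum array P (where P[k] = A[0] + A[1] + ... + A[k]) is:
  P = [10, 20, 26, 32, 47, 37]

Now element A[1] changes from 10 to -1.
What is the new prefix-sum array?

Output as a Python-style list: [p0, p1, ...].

Change: A[1] 10 -> -1, delta = -11
P[k] for k < 1: unchanged (A[1] not included)
P[k] for k >= 1: shift by delta = -11
  P[0] = 10 + 0 = 10
  P[1] = 20 + -11 = 9
  P[2] = 26 + -11 = 15
  P[3] = 32 + -11 = 21
  P[4] = 47 + -11 = 36
  P[5] = 37 + -11 = 26

Answer: [10, 9, 15, 21, 36, 26]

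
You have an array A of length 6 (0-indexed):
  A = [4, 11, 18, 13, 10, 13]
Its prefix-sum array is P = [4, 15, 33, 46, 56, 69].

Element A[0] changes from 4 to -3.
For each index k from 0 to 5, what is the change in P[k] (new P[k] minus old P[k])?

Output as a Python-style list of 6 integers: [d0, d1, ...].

Element change: A[0] 4 -> -3, delta = -7
For k < 0: P[k] unchanged, delta_P[k] = 0
For k >= 0: P[k] shifts by exactly -7
Delta array: [-7, -7, -7, -7, -7, -7]

Answer: [-7, -7, -7, -7, -7, -7]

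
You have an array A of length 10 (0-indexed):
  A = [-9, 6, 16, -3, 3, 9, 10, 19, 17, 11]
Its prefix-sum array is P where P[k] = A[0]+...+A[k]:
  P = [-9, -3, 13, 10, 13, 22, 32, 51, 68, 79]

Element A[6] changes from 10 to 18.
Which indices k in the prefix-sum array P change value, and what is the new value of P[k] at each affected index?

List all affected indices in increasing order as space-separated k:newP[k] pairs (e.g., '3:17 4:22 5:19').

P[k] = A[0] + ... + A[k]
P[k] includes A[6] iff k >= 6
Affected indices: 6, 7, ..., 9; delta = 8
  P[6]: 32 + 8 = 40
  P[7]: 51 + 8 = 59
  P[8]: 68 + 8 = 76
  P[9]: 79 + 8 = 87

Answer: 6:40 7:59 8:76 9:87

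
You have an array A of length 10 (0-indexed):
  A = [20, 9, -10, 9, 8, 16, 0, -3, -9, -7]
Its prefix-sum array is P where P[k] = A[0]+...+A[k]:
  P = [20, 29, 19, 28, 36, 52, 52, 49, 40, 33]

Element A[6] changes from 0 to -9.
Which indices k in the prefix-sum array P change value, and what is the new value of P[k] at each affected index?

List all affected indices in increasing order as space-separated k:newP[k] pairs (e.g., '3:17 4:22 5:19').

P[k] = A[0] + ... + A[k]
P[k] includes A[6] iff k >= 6
Affected indices: 6, 7, ..., 9; delta = -9
  P[6]: 52 + -9 = 43
  P[7]: 49 + -9 = 40
  P[8]: 40 + -9 = 31
  P[9]: 33 + -9 = 24

Answer: 6:43 7:40 8:31 9:24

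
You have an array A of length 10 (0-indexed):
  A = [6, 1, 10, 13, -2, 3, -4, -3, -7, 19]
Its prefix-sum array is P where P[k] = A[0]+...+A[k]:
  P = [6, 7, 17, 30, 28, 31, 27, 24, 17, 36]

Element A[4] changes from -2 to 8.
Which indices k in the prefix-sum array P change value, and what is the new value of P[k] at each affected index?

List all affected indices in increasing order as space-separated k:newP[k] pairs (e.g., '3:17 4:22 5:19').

Answer: 4:38 5:41 6:37 7:34 8:27 9:46

Derivation:
P[k] = A[0] + ... + A[k]
P[k] includes A[4] iff k >= 4
Affected indices: 4, 5, ..., 9; delta = 10
  P[4]: 28 + 10 = 38
  P[5]: 31 + 10 = 41
  P[6]: 27 + 10 = 37
  P[7]: 24 + 10 = 34
  P[8]: 17 + 10 = 27
  P[9]: 36 + 10 = 46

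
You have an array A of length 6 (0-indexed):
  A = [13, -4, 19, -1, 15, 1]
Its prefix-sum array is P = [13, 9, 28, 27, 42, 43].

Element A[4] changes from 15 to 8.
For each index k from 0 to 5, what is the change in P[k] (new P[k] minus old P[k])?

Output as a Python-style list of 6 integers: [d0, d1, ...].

Answer: [0, 0, 0, 0, -7, -7]

Derivation:
Element change: A[4] 15 -> 8, delta = -7
For k < 4: P[k] unchanged, delta_P[k] = 0
For k >= 4: P[k] shifts by exactly -7
Delta array: [0, 0, 0, 0, -7, -7]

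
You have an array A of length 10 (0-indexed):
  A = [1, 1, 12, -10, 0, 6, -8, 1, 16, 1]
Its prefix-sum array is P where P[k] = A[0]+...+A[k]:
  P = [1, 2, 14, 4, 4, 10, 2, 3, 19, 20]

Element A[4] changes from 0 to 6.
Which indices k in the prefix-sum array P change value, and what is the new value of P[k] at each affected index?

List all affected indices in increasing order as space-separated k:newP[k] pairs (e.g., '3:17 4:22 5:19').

Answer: 4:10 5:16 6:8 7:9 8:25 9:26

Derivation:
P[k] = A[0] + ... + A[k]
P[k] includes A[4] iff k >= 4
Affected indices: 4, 5, ..., 9; delta = 6
  P[4]: 4 + 6 = 10
  P[5]: 10 + 6 = 16
  P[6]: 2 + 6 = 8
  P[7]: 3 + 6 = 9
  P[8]: 19 + 6 = 25
  P[9]: 20 + 6 = 26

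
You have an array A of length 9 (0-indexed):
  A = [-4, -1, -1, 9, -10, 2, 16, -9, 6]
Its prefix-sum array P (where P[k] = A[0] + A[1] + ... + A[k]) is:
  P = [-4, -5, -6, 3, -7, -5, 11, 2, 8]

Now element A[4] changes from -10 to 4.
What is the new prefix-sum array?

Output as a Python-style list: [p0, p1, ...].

Change: A[4] -10 -> 4, delta = 14
P[k] for k < 4: unchanged (A[4] not included)
P[k] for k >= 4: shift by delta = 14
  P[0] = -4 + 0 = -4
  P[1] = -5 + 0 = -5
  P[2] = -6 + 0 = -6
  P[3] = 3 + 0 = 3
  P[4] = -7 + 14 = 7
  P[5] = -5 + 14 = 9
  P[6] = 11 + 14 = 25
  P[7] = 2 + 14 = 16
  P[8] = 8 + 14 = 22

Answer: [-4, -5, -6, 3, 7, 9, 25, 16, 22]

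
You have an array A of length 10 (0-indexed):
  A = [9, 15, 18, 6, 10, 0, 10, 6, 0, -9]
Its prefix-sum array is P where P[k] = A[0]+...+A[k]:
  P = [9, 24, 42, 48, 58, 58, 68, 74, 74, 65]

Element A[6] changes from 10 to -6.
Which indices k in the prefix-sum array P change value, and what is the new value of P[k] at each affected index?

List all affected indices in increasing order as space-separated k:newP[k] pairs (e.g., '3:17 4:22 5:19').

Answer: 6:52 7:58 8:58 9:49

Derivation:
P[k] = A[0] + ... + A[k]
P[k] includes A[6] iff k >= 6
Affected indices: 6, 7, ..., 9; delta = -16
  P[6]: 68 + -16 = 52
  P[7]: 74 + -16 = 58
  P[8]: 74 + -16 = 58
  P[9]: 65 + -16 = 49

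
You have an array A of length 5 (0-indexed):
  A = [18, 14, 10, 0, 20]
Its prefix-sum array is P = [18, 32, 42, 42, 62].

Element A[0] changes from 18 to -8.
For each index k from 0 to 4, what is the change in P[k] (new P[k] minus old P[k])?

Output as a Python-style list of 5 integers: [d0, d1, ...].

Element change: A[0] 18 -> -8, delta = -26
For k < 0: P[k] unchanged, delta_P[k] = 0
For k >= 0: P[k] shifts by exactly -26
Delta array: [-26, -26, -26, -26, -26]

Answer: [-26, -26, -26, -26, -26]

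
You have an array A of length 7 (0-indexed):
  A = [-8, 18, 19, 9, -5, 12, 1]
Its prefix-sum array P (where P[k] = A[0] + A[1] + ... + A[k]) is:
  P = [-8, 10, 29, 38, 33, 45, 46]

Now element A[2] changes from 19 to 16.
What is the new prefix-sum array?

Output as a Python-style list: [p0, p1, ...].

Change: A[2] 19 -> 16, delta = -3
P[k] for k < 2: unchanged (A[2] not included)
P[k] for k >= 2: shift by delta = -3
  P[0] = -8 + 0 = -8
  P[1] = 10 + 0 = 10
  P[2] = 29 + -3 = 26
  P[3] = 38 + -3 = 35
  P[4] = 33 + -3 = 30
  P[5] = 45 + -3 = 42
  P[6] = 46 + -3 = 43

Answer: [-8, 10, 26, 35, 30, 42, 43]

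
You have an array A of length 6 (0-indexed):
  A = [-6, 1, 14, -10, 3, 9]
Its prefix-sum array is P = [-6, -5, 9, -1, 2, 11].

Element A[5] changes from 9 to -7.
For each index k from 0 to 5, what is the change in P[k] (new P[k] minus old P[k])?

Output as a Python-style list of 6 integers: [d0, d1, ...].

Answer: [0, 0, 0, 0, 0, -16]

Derivation:
Element change: A[5] 9 -> -7, delta = -16
For k < 5: P[k] unchanged, delta_P[k] = 0
For k >= 5: P[k] shifts by exactly -16
Delta array: [0, 0, 0, 0, 0, -16]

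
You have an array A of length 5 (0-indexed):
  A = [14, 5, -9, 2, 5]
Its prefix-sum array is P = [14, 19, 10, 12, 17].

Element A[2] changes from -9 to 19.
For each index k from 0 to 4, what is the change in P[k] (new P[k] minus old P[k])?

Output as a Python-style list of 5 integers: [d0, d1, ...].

Answer: [0, 0, 28, 28, 28]

Derivation:
Element change: A[2] -9 -> 19, delta = 28
For k < 2: P[k] unchanged, delta_P[k] = 0
For k >= 2: P[k] shifts by exactly 28
Delta array: [0, 0, 28, 28, 28]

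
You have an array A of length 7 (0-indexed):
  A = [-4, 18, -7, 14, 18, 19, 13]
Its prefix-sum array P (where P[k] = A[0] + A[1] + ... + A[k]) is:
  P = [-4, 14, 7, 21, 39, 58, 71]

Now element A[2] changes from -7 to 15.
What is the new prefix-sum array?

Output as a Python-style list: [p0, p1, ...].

Change: A[2] -7 -> 15, delta = 22
P[k] for k < 2: unchanged (A[2] not included)
P[k] for k >= 2: shift by delta = 22
  P[0] = -4 + 0 = -4
  P[1] = 14 + 0 = 14
  P[2] = 7 + 22 = 29
  P[3] = 21 + 22 = 43
  P[4] = 39 + 22 = 61
  P[5] = 58 + 22 = 80
  P[6] = 71 + 22 = 93

Answer: [-4, 14, 29, 43, 61, 80, 93]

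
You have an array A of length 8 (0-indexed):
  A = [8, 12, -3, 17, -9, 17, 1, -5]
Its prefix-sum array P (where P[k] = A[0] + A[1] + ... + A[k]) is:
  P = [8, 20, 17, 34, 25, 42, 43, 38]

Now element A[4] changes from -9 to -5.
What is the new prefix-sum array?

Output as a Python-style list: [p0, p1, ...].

Answer: [8, 20, 17, 34, 29, 46, 47, 42]

Derivation:
Change: A[4] -9 -> -5, delta = 4
P[k] for k < 4: unchanged (A[4] not included)
P[k] for k >= 4: shift by delta = 4
  P[0] = 8 + 0 = 8
  P[1] = 20 + 0 = 20
  P[2] = 17 + 0 = 17
  P[3] = 34 + 0 = 34
  P[4] = 25 + 4 = 29
  P[5] = 42 + 4 = 46
  P[6] = 43 + 4 = 47
  P[7] = 38 + 4 = 42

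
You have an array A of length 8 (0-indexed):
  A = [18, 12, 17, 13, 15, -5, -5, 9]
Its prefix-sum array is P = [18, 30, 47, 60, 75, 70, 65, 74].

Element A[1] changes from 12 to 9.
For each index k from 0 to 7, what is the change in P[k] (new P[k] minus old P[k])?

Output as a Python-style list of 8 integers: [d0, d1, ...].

Element change: A[1] 12 -> 9, delta = -3
For k < 1: P[k] unchanged, delta_P[k] = 0
For k >= 1: P[k] shifts by exactly -3
Delta array: [0, -3, -3, -3, -3, -3, -3, -3]

Answer: [0, -3, -3, -3, -3, -3, -3, -3]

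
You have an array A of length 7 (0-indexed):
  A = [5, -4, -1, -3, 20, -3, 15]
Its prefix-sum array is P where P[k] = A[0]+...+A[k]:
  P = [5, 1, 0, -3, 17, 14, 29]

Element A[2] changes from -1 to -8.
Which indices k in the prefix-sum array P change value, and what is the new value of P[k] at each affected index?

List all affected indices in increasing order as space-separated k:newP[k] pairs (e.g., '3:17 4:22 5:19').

P[k] = A[0] + ... + A[k]
P[k] includes A[2] iff k >= 2
Affected indices: 2, 3, ..., 6; delta = -7
  P[2]: 0 + -7 = -7
  P[3]: -3 + -7 = -10
  P[4]: 17 + -7 = 10
  P[5]: 14 + -7 = 7
  P[6]: 29 + -7 = 22

Answer: 2:-7 3:-10 4:10 5:7 6:22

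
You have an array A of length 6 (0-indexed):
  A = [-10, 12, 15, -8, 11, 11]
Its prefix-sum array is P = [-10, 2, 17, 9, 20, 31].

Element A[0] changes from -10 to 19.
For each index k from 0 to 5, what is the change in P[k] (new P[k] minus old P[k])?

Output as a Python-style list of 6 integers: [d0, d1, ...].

Element change: A[0] -10 -> 19, delta = 29
For k < 0: P[k] unchanged, delta_P[k] = 0
For k >= 0: P[k] shifts by exactly 29
Delta array: [29, 29, 29, 29, 29, 29]

Answer: [29, 29, 29, 29, 29, 29]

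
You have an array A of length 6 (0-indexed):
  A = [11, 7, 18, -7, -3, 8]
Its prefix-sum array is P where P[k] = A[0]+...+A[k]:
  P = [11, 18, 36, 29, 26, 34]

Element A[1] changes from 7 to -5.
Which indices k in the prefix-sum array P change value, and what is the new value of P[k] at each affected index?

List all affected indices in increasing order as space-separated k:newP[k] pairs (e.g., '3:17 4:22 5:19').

Answer: 1:6 2:24 3:17 4:14 5:22

Derivation:
P[k] = A[0] + ... + A[k]
P[k] includes A[1] iff k >= 1
Affected indices: 1, 2, ..., 5; delta = -12
  P[1]: 18 + -12 = 6
  P[2]: 36 + -12 = 24
  P[3]: 29 + -12 = 17
  P[4]: 26 + -12 = 14
  P[5]: 34 + -12 = 22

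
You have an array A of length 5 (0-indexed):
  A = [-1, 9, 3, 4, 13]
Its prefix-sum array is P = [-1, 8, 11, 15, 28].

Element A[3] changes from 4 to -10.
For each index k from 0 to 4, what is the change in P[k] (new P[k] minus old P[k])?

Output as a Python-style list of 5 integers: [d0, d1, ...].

Answer: [0, 0, 0, -14, -14]

Derivation:
Element change: A[3] 4 -> -10, delta = -14
For k < 3: P[k] unchanged, delta_P[k] = 0
For k >= 3: P[k] shifts by exactly -14
Delta array: [0, 0, 0, -14, -14]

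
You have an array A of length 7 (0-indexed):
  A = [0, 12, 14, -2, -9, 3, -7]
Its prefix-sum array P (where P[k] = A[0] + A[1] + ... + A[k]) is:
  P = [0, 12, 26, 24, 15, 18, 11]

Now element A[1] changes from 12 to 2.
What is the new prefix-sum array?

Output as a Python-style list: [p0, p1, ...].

Answer: [0, 2, 16, 14, 5, 8, 1]

Derivation:
Change: A[1] 12 -> 2, delta = -10
P[k] for k < 1: unchanged (A[1] not included)
P[k] for k >= 1: shift by delta = -10
  P[0] = 0 + 0 = 0
  P[1] = 12 + -10 = 2
  P[2] = 26 + -10 = 16
  P[3] = 24 + -10 = 14
  P[4] = 15 + -10 = 5
  P[5] = 18 + -10 = 8
  P[6] = 11 + -10 = 1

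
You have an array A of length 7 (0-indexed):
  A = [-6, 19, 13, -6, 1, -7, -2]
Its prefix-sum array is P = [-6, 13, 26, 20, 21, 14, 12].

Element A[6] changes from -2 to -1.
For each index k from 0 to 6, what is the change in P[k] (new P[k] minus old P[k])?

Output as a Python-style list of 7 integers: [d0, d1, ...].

Answer: [0, 0, 0, 0, 0, 0, 1]

Derivation:
Element change: A[6] -2 -> -1, delta = 1
For k < 6: P[k] unchanged, delta_P[k] = 0
For k >= 6: P[k] shifts by exactly 1
Delta array: [0, 0, 0, 0, 0, 0, 1]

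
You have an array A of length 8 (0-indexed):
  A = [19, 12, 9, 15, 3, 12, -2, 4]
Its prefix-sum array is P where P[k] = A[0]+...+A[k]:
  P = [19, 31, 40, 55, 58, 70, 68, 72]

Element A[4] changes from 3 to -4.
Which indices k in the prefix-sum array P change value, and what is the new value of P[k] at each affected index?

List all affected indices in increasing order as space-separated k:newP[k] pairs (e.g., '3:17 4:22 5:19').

Answer: 4:51 5:63 6:61 7:65

Derivation:
P[k] = A[0] + ... + A[k]
P[k] includes A[4] iff k >= 4
Affected indices: 4, 5, ..., 7; delta = -7
  P[4]: 58 + -7 = 51
  P[5]: 70 + -7 = 63
  P[6]: 68 + -7 = 61
  P[7]: 72 + -7 = 65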